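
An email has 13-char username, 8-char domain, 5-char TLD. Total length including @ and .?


An email address has format: username@domain.tld
Username length: 13
'@' character: 1
Domain length: 8
'.' character: 1
TLD length: 5
Total = 13 + 1 + 8 + 1 + 5 = 28

28


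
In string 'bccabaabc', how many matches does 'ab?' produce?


Pattern 'ab?' matches 'a' optionally followed by 'b'.
String: 'bccabaabc'
Scanning left to right for 'a' then checking next char:
  Match 1: 'ab' (a followed by b)
  Match 2: 'a' (a not followed by b)
  Match 3: 'ab' (a followed by b)
Total matches: 3

3


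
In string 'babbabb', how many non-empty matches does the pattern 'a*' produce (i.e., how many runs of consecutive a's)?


Pattern 'a*' matches zero or more a's. We want non-empty runs of consecutive a's.
String: 'babbabb'
Walking through the string to find runs of a's:
  Run 1: positions 1-1 -> 'a'
  Run 2: positions 4-4 -> 'a'
Non-empty runs found: ['a', 'a']
Count: 2

2


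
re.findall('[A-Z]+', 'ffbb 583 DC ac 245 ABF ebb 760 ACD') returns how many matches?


Pattern '[A-Z]+' finds one or more uppercase letters.
Text: 'ffbb 583 DC ac 245 ABF ebb 760 ACD'
Scanning for matches:
  Match 1: 'DC'
  Match 2: 'ABF'
  Match 3: 'ACD'
Total matches: 3

3


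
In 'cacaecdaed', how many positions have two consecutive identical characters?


Looking for consecutive identical characters in 'cacaecdaed':
  pos 0-1: 'c' vs 'a' -> different
  pos 1-2: 'a' vs 'c' -> different
  pos 2-3: 'c' vs 'a' -> different
  pos 3-4: 'a' vs 'e' -> different
  pos 4-5: 'e' vs 'c' -> different
  pos 5-6: 'c' vs 'd' -> different
  pos 6-7: 'd' vs 'a' -> different
  pos 7-8: 'a' vs 'e' -> different
  pos 8-9: 'e' vs 'd' -> different
Consecutive identical pairs: []
Count: 0

0


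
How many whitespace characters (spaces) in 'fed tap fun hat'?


\s matches whitespace characters (spaces, tabs, etc.).
Text: 'fed tap fun hat'
This text has 4 words separated by spaces.
Number of spaces = number of words - 1 = 4 - 1 = 3

3


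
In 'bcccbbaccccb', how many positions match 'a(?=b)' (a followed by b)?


Lookahead 'a(?=b)' matches 'a' only when followed by 'b'.
String: 'bcccbbaccccb'
Checking each position where char is 'a':
  pos 6: 'a' -> no (next='c')
Matching positions: []
Count: 0

0


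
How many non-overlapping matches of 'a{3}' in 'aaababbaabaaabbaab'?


Pattern 'a{3}' matches exactly 3 consecutive a's (greedy, non-overlapping).
String: 'aaababbaabaaabbaab'
Scanning for runs of a's:
  Run at pos 0: 'aaa' (length 3) -> 1 match(es)
  Run at pos 4: 'a' (length 1) -> 0 match(es)
  Run at pos 7: 'aa' (length 2) -> 0 match(es)
  Run at pos 10: 'aaa' (length 3) -> 1 match(es)
  Run at pos 15: 'aa' (length 2) -> 0 match(es)
Matches found: ['aaa', 'aaa']
Total: 2

2


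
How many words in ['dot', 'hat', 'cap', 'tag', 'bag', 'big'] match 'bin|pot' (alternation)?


Alternation 'bin|pot' matches either 'bin' or 'pot'.
Checking each word:
  'dot' -> no
  'hat' -> no
  'cap' -> no
  'tag' -> no
  'bag' -> no
  'big' -> no
Matches: []
Count: 0

0


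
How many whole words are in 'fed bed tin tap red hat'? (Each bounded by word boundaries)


Word boundaries (\b) mark the start/end of each word.
Text: 'fed bed tin tap red hat'
Splitting by whitespace:
  Word 1: 'fed'
  Word 2: 'bed'
  Word 3: 'tin'
  Word 4: 'tap'
  Word 5: 'red'
  Word 6: 'hat'
Total whole words: 6

6


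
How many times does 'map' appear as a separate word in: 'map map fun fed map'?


Scanning each word for exact match 'map':
  Word 1: 'map' -> MATCH
  Word 2: 'map' -> MATCH
  Word 3: 'fun' -> no
  Word 4: 'fed' -> no
  Word 5: 'map' -> MATCH
Total matches: 3

3


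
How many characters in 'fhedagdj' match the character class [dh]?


Character class [dh] matches any of: {d, h}
Scanning string 'fhedagdj' character by character:
  pos 0: 'f' -> no
  pos 1: 'h' -> MATCH
  pos 2: 'e' -> no
  pos 3: 'd' -> MATCH
  pos 4: 'a' -> no
  pos 5: 'g' -> no
  pos 6: 'd' -> MATCH
  pos 7: 'j' -> no
Total matches: 3

3


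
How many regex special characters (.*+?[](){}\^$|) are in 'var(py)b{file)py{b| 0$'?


Regex special characters are: . * + ? [ ] ( ) { } \ ^ $ |
Scanning 'var(py)b{file)py{b| 0$':
  pos 3: '(' -> SPECIAL
  pos 6: ')' -> SPECIAL
  pos 8: '{' -> SPECIAL
  pos 13: ')' -> SPECIAL
  pos 16: '{' -> SPECIAL
  pos 18: '|' -> SPECIAL
  pos 21: '$' -> SPECIAL
Special chars found: ['(', ')', '{', ')', '{', '|', '$']
Total: 7

7


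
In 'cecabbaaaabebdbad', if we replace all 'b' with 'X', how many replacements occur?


re.sub('b', 'X', text) replaces every occurrence of 'b' with 'X'.
Text: 'cecabbaaaabebdbad'
Scanning for 'b':
  pos 4: 'b' -> replacement #1
  pos 5: 'b' -> replacement #2
  pos 10: 'b' -> replacement #3
  pos 12: 'b' -> replacement #4
  pos 14: 'b' -> replacement #5
Total replacements: 5

5


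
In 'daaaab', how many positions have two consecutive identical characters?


Looking for consecutive identical characters in 'daaaab':
  pos 0-1: 'd' vs 'a' -> different
  pos 1-2: 'a' vs 'a' -> MATCH ('aa')
  pos 2-3: 'a' vs 'a' -> MATCH ('aa')
  pos 3-4: 'a' vs 'a' -> MATCH ('aa')
  pos 4-5: 'a' vs 'b' -> different
Consecutive identical pairs: ['aa', 'aa', 'aa']
Count: 3

3


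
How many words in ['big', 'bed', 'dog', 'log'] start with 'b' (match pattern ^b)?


Pattern ^b anchors to start of word. Check which words begin with 'b':
  'big' -> MATCH (starts with 'b')
  'bed' -> MATCH (starts with 'b')
  'dog' -> no
  'log' -> no
Matching words: ['big', 'bed']
Count: 2

2


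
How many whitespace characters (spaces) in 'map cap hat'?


\s matches whitespace characters (spaces, tabs, etc.).
Text: 'map cap hat'
This text has 3 words separated by spaces.
Number of spaces = number of words - 1 = 3 - 1 = 2

2


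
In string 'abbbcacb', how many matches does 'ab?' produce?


Pattern 'ab?' matches 'a' optionally followed by 'b'.
String: 'abbbcacb'
Scanning left to right for 'a' then checking next char:
  Match 1: 'ab' (a followed by b)
  Match 2: 'a' (a not followed by b)
Total matches: 2

2


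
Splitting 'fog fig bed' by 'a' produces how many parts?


Splitting by 'a' breaks the string at each occurrence of the separator.
Text: 'fog fig bed'
Parts after split:
  Part 1: 'fog fig bed'
Total parts: 1

1


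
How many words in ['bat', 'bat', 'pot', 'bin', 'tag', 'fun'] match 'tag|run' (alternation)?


Alternation 'tag|run' matches either 'tag' or 'run'.
Checking each word:
  'bat' -> no
  'bat' -> no
  'pot' -> no
  'bin' -> no
  'tag' -> MATCH
  'fun' -> no
Matches: ['tag']
Count: 1

1


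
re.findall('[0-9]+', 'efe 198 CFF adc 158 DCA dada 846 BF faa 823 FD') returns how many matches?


Pattern '[0-9]+' finds one or more digits.
Text: 'efe 198 CFF adc 158 DCA dada 846 BF faa 823 FD'
Scanning for matches:
  Match 1: '198'
  Match 2: '158'
  Match 3: '846'
  Match 4: '823'
Total matches: 4

4


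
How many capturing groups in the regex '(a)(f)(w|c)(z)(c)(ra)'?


To count capturing groups, count each '(' that starts a group.
Pattern: '(a)(f)(w|c)(z)(c)(ra)'
Walking through the pattern:
  Position 0: '(' -> group #1
  Position 3: '(' -> group #2
  Position 6: '(' -> group #3
  Position 11: '(' -> group #4
  Position 14: '(' -> group #5
  Position 17: '(' -> group #6
Total capturing groups: 6

6


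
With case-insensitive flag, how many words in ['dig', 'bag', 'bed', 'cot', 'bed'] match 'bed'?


Case-insensitive matching: compare each word's lowercase form to 'bed'.
  'dig' -> lower='dig' -> no
  'bag' -> lower='bag' -> no
  'bed' -> lower='bed' -> MATCH
  'cot' -> lower='cot' -> no
  'bed' -> lower='bed' -> MATCH
Matches: ['bed', 'bed']
Count: 2

2


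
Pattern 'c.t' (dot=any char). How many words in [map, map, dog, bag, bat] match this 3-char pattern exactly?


Pattern 'c.t' means: starts with 'c', any single char, ends with 't'.
Checking each word (must be exactly 3 chars):
  'map' (len=3): no
  'map' (len=3): no
  'dog' (len=3): no
  'bag' (len=3): no
  'bat' (len=3): no
Matching words: []
Total: 0

0


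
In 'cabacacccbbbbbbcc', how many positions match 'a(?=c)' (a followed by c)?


Lookahead 'a(?=c)' matches 'a' only when followed by 'c'.
String: 'cabacacccbbbbbbcc'
Checking each position where char is 'a':
  pos 1: 'a' -> no (next='b')
  pos 3: 'a' -> MATCH (next='c')
  pos 5: 'a' -> MATCH (next='c')
Matching positions: [3, 5]
Count: 2

2


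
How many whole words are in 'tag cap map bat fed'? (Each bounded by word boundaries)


Word boundaries (\b) mark the start/end of each word.
Text: 'tag cap map bat fed'
Splitting by whitespace:
  Word 1: 'tag'
  Word 2: 'cap'
  Word 3: 'map'
  Word 4: 'bat'
  Word 5: 'fed'
Total whole words: 5

5


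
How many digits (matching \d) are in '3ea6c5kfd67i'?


\d matches any digit 0-9.
Scanning '3ea6c5kfd67i':
  pos 0: '3' -> DIGIT
  pos 3: '6' -> DIGIT
  pos 5: '5' -> DIGIT
  pos 9: '6' -> DIGIT
  pos 10: '7' -> DIGIT
Digits found: ['3', '6', '5', '6', '7']
Total: 5

5


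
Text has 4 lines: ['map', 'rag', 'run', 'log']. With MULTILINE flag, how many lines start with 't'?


With MULTILINE flag, ^ matches the start of each line.
Lines: ['map', 'rag', 'run', 'log']
Checking which lines start with 't':
  Line 1: 'map' -> no
  Line 2: 'rag' -> no
  Line 3: 'run' -> no
  Line 4: 'log' -> no
Matching lines: []
Count: 0

0


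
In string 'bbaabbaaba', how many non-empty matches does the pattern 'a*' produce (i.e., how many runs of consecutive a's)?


Pattern 'a*' matches zero or more a's. We want non-empty runs of consecutive a's.
String: 'bbaabbaaba'
Walking through the string to find runs of a's:
  Run 1: positions 2-3 -> 'aa'
  Run 2: positions 6-7 -> 'aa'
  Run 3: positions 9-9 -> 'a'
Non-empty runs found: ['aa', 'aa', 'a']
Count: 3

3


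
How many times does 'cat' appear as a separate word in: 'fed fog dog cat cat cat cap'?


Scanning each word for exact match 'cat':
  Word 1: 'fed' -> no
  Word 2: 'fog' -> no
  Word 3: 'dog' -> no
  Word 4: 'cat' -> MATCH
  Word 5: 'cat' -> MATCH
  Word 6: 'cat' -> MATCH
  Word 7: 'cap' -> no
Total matches: 3

3


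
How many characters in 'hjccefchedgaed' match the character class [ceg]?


Character class [ceg] matches any of: {c, e, g}
Scanning string 'hjccefchedgaed' character by character:
  pos 0: 'h' -> no
  pos 1: 'j' -> no
  pos 2: 'c' -> MATCH
  pos 3: 'c' -> MATCH
  pos 4: 'e' -> MATCH
  pos 5: 'f' -> no
  pos 6: 'c' -> MATCH
  pos 7: 'h' -> no
  pos 8: 'e' -> MATCH
  pos 9: 'd' -> no
  pos 10: 'g' -> MATCH
  pos 11: 'a' -> no
  pos 12: 'e' -> MATCH
  pos 13: 'd' -> no
Total matches: 7

7


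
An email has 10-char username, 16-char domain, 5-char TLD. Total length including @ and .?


An email address has format: username@domain.tld
Username length: 10
'@' character: 1
Domain length: 16
'.' character: 1
TLD length: 5
Total = 10 + 1 + 16 + 1 + 5 = 33

33


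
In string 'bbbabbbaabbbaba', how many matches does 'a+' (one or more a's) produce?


Pattern 'a+' matches one or more consecutive a's.
String: 'bbbabbbaabbbaba'
Scanning for runs of a:
  Match 1: 'a' (length 1)
  Match 2: 'aa' (length 2)
  Match 3: 'a' (length 1)
  Match 4: 'a' (length 1)
Total matches: 4

4


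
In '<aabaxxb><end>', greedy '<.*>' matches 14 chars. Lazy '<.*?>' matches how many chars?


Greedy '<.*>' tries to match as MUCH as possible.
Lazy '<.*?>' tries to match as LITTLE as possible.

String: '<aabaxxb><end>'
Greedy '<.*>' starts at first '<' and extends to the LAST '>': '<aabaxxb><end>' (14 chars)
Lazy '<.*?>' starts at first '<' and stops at the FIRST '>': '<aabaxxb>' (9 chars)

9


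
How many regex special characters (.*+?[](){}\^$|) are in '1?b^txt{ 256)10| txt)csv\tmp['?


Regex special characters are: . * + ? [ ] ( ) { } \ ^ $ |
Scanning '1?b^txt{ 256)10| txt)csv\tmp[':
  pos 1: '?' -> SPECIAL
  pos 3: '^' -> SPECIAL
  pos 7: '{' -> SPECIAL
  pos 12: ')' -> SPECIAL
  pos 15: '|' -> SPECIAL
  pos 20: ')' -> SPECIAL
  pos 24: '\' -> SPECIAL
  pos 28: '[' -> SPECIAL
Special chars found: ['?', '^', '{', ')', '|', ')', '\\', '[']
Total: 8

8


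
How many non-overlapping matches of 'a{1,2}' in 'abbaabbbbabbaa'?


Pattern 'a{1,2}' matches between 1 and 2 consecutive a's (greedy).
String: 'abbaabbbbabbaa'
Finding runs of a's and applying greedy matching:
  Run at pos 0: 'a' (length 1)
  Run at pos 3: 'aa' (length 2)
  Run at pos 9: 'a' (length 1)
  Run at pos 12: 'aa' (length 2)
Matches: ['a', 'aa', 'a', 'aa']
Count: 4

4


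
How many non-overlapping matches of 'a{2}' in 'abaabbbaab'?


Pattern 'a{2}' matches exactly 2 consecutive a's (greedy, non-overlapping).
String: 'abaabbbaab'
Scanning for runs of a's:
  Run at pos 0: 'a' (length 1) -> 0 match(es)
  Run at pos 2: 'aa' (length 2) -> 1 match(es)
  Run at pos 7: 'aa' (length 2) -> 1 match(es)
Matches found: ['aa', 'aa']
Total: 2

2


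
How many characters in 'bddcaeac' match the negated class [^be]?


Negated class [^be] matches any char NOT in {b, e}
Scanning 'bddcaeac':
  pos 0: 'b' -> no (excluded)
  pos 1: 'd' -> MATCH
  pos 2: 'd' -> MATCH
  pos 3: 'c' -> MATCH
  pos 4: 'a' -> MATCH
  pos 5: 'e' -> no (excluded)
  pos 6: 'a' -> MATCH
  pos 7: 'c' -> MATCH
Total matches: 6

6


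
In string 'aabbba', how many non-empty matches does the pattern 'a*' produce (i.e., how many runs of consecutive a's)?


Pattern 'a*' matches zero or more a's. We want non-empty runs of consecutive a's.
String: 'aabbba'
Walking through the string to find runs of a's:
  Run 1: positions 0-1 -> 'aa'
  Run 2: positions 5-5 -> 'a'
Non-empty runs found: ['aa', 'a']
Count: 2

2


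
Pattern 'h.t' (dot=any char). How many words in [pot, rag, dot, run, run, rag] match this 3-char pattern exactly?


Pattern 'h.t' means: starts with 'h', any single char, ends with 't'.
Checking each word (must be exactly 3 chars):
  'pot' (len=3): no
  'rag' (len=3): no
  'dot' (len=3): no
  'run' (len=3): no
  'run' (len=3): no
  'rag' (len=3): no
Matching words: []
Total: 0

0


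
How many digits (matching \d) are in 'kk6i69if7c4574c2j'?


\d matches any digit 0-9.
Scanning 'kk6i69if7c4574c2j':
  pos 2: '6' -> DIGIT
  pos 4: '6' -> DIGIT
  pos 5: '9' -> DIGIT
  pos 8: '7' -> DIGIT
  pos 10: '4' -> DIGIT
  pos 11: '5' -> DIGIT
  pos 12: '7' -> DIGIT
  pos 13: '4' -> DIGIT
  pos 15: '2' -> DIGIT
Digits found: ['6', '6', '9', '7', '4', '5', '7', '4', '2']
Total: 9

9


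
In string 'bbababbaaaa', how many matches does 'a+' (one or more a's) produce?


Pattern 'a+' matches one or more consecutive a's.
String: 'bbababbaaaa'
Scanning for runs of a:
  Match 1: 'a' (length 1)
  Match 2: 'a' (length 1)
  Match 3: 'aaaa' (length 4)
Total matches: 3

3


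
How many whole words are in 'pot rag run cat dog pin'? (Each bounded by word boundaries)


Word boundaries (\b) mark the start/end of each word.
Text: 'pot rag run cat dog pin'
Splitting by whitespace:
  Word 1: 'pot'
  Word 2: 'rag'
  Word 3: 'run'
  Word 4: 'cat'
  Word 5: 'dog'
  Word 6: 'pin'
Total whole words: 6

6


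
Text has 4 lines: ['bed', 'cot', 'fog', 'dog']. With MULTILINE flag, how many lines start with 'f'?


With MULTILINE flag, ^ matches the start of each line.
Lines: ['bed', 'cot', 'fog', 'dog']
Checking which lines start with 'f':
  Line 1: 'bed' -> no
  Line 2: 'cot' -> no
  Line 3: 'fog' -> MATCH
  Line 4: 'dog' -> no
Matching lines: ['fog']
Count: 1

1


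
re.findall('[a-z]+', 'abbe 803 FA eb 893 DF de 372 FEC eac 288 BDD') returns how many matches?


Pattern '[a-z]+' finds one or more lowercase letters.
Text: 'abbe 803 FA eb 893 DF de 372 FEC eac 288 BDD'
Scanning for matches:
  Match 1: 'abbe'
  Match 2: 'eb'
  Match 3: 'de'
  Match 4: 'eac'
Total matches: 4

4


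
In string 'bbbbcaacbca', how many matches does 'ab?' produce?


Pattern 'ab?' matches 'a' optionally followed by 'b'.
String: 'bbbbcaacbca'
Scanning left to right for 'a' then checking next char:
  Match 1: 'a' (a not followed by b)
  Match 2: 'a' (a not followed by b)
  Match 3: 'a' (a not followed by b)
Total matches: 3

3


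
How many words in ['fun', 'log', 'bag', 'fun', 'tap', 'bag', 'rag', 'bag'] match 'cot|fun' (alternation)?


Alternation 'cot|fun' matches either 'cot' or 'fun'.
Checking each word:
  'fun' -> MATCH
  'log' -> no
  'bag' -> no
  'fun' -> MATCH
  'tap' -> no
  'bag' -> no
  'rag' -> no
  'bag' -> no
Matches: ['fun', 'fun']
Count: 2

2


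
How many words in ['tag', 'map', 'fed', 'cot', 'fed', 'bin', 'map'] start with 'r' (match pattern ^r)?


Pattern ^r anchors to start of word. Check which words begin with 'r':
  'tag' -> no
  'map' -> no
  'fed' -> no
  'cot' -> no
  'fed' -> no
  'bin' -> no
  'map' -> no
Matching words: []
Count: 0

0


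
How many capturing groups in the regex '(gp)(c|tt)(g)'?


To count capturing groups, count each '(' that starts a group.
Pattern: '(gp)(c|tt)(g)'
Walking through the pattern:
  Position 0: '(' -> group #1
  Position 4: '(' -> group #2
  Position 10: '(' -> group #3
Total capturing groups: 3

3


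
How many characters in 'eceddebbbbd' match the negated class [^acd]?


Negated class [^acd] matches any char NOT in {a, c, d}
Scanning 'eceddebbbbd':
  pos 0: 'e' -> MATCH
  pos 1: 'c' -> no (excluded)
  pos 2: 'e' -> MATCH
  pos 3: 'd' -> no (excluded)
  pos 4: 'd' -> no (excluded)
  pos 5: 'e' -> MATCH
  pos 6: 'b' -> MATCH
  pos 7: 'b' -> MATCH
  pos 8: 'b' -> MATCH
  pos 9: 'b' -> MATCH
  pos 10: 'd' -> no (excluded)
Total matches: 7

7


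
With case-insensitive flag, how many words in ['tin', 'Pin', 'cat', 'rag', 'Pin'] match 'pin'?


Case-insensitive matching: compare each word's lowercase form to 'pin'.
  'tin' -> lower='tin' -> no
  'Pin' -> lower='pin' -> MATCH
  'cat' -> lower='cat' -> no
  'rag' -> lower='rag' -> no
  'Pin' -> lower='pin' -> MATCH
Matches: ['Pin', 'Pin']
Count: 2

2


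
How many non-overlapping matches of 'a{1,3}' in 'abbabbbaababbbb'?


Pattern 'a{1,3}' matches between 1 and 3 consecutive a's (greedy).
String: 'abbabbbaababbbb'
Finding runs of a's and applying greedy matching:
  Run at pos 0: 'a' (length 1)
  Run at pos 3: 'a' (length 1)
  Run at pos 7: 'aa' (length 2)
  Run at pos 10: 'a' (length 1)
Matches: ['a', 'a', 'aa', 'a']
Count: 4

4


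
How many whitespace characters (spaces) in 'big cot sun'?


\s matches whitespace characters (spaces, tabs, etc.).
Text: 'big cot sun'
This text has 3 words separated by spaces.
Number of spaces = number of words - 1 = 3 - 1 = 2

2


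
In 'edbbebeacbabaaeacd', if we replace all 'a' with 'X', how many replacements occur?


re.sub('a', 'X', text) replaces every occurrence of 'a' with 'X'.
Text: 'edbbebeacbabaaeacd'
Scanning for 'a':
  pos 7: 'a' -> replacement #1
  pos 10: 'a' -> replacement #2
  pos 12: 'a' -> replacement #3
  pos 13: 'a' -> replacement #4
  pos 15: 'a' -> replacement #5
Total replacements: 5

5


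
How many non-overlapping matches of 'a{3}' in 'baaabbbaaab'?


Pattern 'a{3}' matches exactly 3 consecutive a's (greedy, non-overlapping).
String: 'baaabbbaaab'
Scanning for runs of a's:
  Run at pos 1: 'aaa' (length 3) -> 1 match(es)
  Run at pos 7: 'aaa' (length 3) -> 1 match(es)
Matches found: ['aaa', 'aaa']
Total: 2

2


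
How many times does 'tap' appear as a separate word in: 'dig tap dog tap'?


Scanning each word for exact match 'tap':
  Word 1: 'dig' -> no
  Word 2: 'tap' -> MATCH
  Word 3: 'dog' -> no
  Word 4: 'tap' -> MATCH
Total matches: 2

2


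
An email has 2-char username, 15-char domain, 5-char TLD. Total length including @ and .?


An email address has format: username@domain.tld
Username length: 2
'@' character: 1
Domain length: 15
'.' character: 1
TLD length: 5
Total = 2 + 1 + 15 + 1 + 5 = 24

24


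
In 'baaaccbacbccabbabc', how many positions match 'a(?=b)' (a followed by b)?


Lookahead 'a(?=b)' matches 'a' only when followed by 'b'.
String: 'baaaccbacbccabbabc'
Checking each position where char is 'a':
  pos 1: 'a' -> no (next='a')
  pos 2: 'a' -> no (next='a')
  pos 3: 'a' -> no (next='c')
  pos 7: 'a' -> no (next='c')
  pos 12: 'a' -> MATCH (next='b')
  pos 15: 'a' -> MATCH (next='b')
Matching positions: [12, 15]
Count: 2

2


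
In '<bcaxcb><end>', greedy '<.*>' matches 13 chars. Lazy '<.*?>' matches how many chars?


Greedy '<.*>' tries to match as MUCH as possible.
Lazy '<.*?>' tries to match as LITTLE as possible.

String: '<bcaxcb><end>'
Greedy '<.*>' starts at first '<' and extends to the LAST '>': '<bcaxcb><end>' (13 chars)
Lazy '<.*?>' starts at first '<' and stops at the FIRST '>': '<bcaxcb>' (8 chars)

8


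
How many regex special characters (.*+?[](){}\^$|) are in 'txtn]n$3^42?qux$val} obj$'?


Regex special characters are: . * + ? [ ] ( ) { } \ ^ $ |
Scanning 'txtn]n$3^42?qux$val} obj$':
  pos 4: ']' -> SPECIAL
  pos 6: '$' -> SPECIAL
  pos 8: '^' -> SPECIAL
  pos 11: '?' -> SPECIAL
  pos 15: '$' -> SPECIAL
  pos 19: '}' -> SPECIAL
  pos 24: '$' -> SPECIAL
Special chars found: [']', '$', '^', '?', '$', '}', '$']
Total: 7

7


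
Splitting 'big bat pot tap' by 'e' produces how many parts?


Splitting by 'e' breaks the string at each occurrence of the separator.
Text: 'big bat pot tap'
Parts after split:
  Part 1: 'big bat pot tap'
Total parts: 1

1


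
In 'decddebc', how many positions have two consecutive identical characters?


Looking for consecutive identical characters in 'decddebc':
  pos 0-1: 'd' vs 'e' -> different
  pos 1-2: 'e' vs 'c' -> different
  pos 2-3: 'c' vs 'd' -> different
  pos 3-4: 'd' vs 'd' -> MATCH ('dd')
  pos 4-5: 'd' vs 'e' -> different
  pos 5-6: 'e' vs 'b' -> different
  pos 6-7: 'b' vs 'c' -> different
Consecutive identical pairs: ['dd']
Count: 1

1


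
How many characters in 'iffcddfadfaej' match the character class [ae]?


Character class [ae] matches any of: {a, e}
Scanning string 'iffcddfadfaej' character by character:
  pos 0: 'i' -> no
  pos 1: 'f' -> no
  pos 2: 'f' -> no
  pos 3: 'c' -> no
  pos 4: 'd' -> no
  pos 5: 'd' -> no
  pos 6: 'f' -> no
  pos 7: 'a' -> MATCH
  pos 8: 'd' -> no
  pos 9: 'f' -> no
  pos 10: 'a' -> MATCH
  pos 11: 'e' -> MATCH
  pos 12: 'j' -> no
Total matches: 3

3


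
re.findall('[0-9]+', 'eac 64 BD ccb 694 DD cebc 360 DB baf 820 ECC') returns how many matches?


Pattern '[0-9]+' finds one or more digits.
Text: 'eac 64 BD ccb 694 DD cebc 360 DB baf 820 ECC'
Scanning for matches:
  Match 1: '64'
  Match 2: '694'
  Match 3: '360'
  Match 4: '820'
Total matches: 4

4


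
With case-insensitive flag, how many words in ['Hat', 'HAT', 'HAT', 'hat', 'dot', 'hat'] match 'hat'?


Case-insensitive matching: compare each word's lowercase form to 'hat'.
  'Hat' -> lower='hat' -> MATCH
  'HAT' -> lower='hat' -> MATCH
  'HAT' -> lower='hat' -> MATCH
  'hat' -> lower='hat' -> MATCH
  'dot' -> lower='dot' -> no
  'hat' -> lower='hat' -> MATCH
Matches: ['Hat', 'HAT', 'HAT', 'hat', 'hat']
Count: 5

5


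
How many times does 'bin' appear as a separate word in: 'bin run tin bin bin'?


Scanning each word for exact match 'bin':
  Word 1: 'bin' -> MATCH
  Word 2: 'run' -> no
  Word 3: 'tin' -> no
  Word 4: 'bin' -> MATCH
  Word 5: 'bin' -> MATCH
Total matches: 3

3


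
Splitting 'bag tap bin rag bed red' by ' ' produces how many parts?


Splitting by ' ' breaks the string at each occurrence of the separator.
Text: 'bag tap bin rag bed red'
Parts after split:
  Part 1: 'bag'
  Part 2: 'tap'
  Part 3: 'bin'
  Part 4: 'rag'
  Part 5: 'bed'
  Part 6: 'red'
Total parts: 6

6


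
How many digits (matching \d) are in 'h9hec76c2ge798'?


\d matches any digit 0-9.
Scanning 'h9hec76c2ge798':
  pos 1: '9' -> DIGIT
  pos 5: '7' -> DIGIT
  pos 6: '6' -> DIGIT
  pos 8: '2' -> DIGIT
  pos 11: '7' -> DIGIT
  pos 12: '9' -> DIGIT
  pos 13: '8' -> DIGIT
Digits found: ['9', '7', '6', '2', '7', '9', '8']
Total: 7

7


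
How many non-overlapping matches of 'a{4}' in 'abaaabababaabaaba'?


Pattern 'a{4}' matches exactly 4 consecutive a's (greedy, non-overlapping).
String: 'abaaabababaabaaba'
Scanning for runs of a's:
  Run at pos 0: 'a' (length 1) -> 0 match(es)
  Run at pos 2: 'aaa' (length 3) -> 0 match(es)
  Run at pos 6: 'a' (length 1) -> 0 match(es)
  Run at pos 8: 'a' (length 1) -> 0 match(es)
  Run at pos 10: 'aa' (length 2) -> 0 match(es)
  Run at pos 13: 'aa' (length 2) -> 0 match(es)
  Run at pos 16: 'a' (length 1) -> 0 match(es)
Matches found: []
Total: 0

0


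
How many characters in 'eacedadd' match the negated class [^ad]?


Negated class [^ad] matches any char NOT in {a, d}
Scanning 'eacedadd':
  pos 0: 'e' -> MATCH
  pos 1: 'a' -> no (excluded)
  pos 2: 'c' -> MATCH
  pos 3: 'e' -> MATCH
  pos 4: 'd' -> no (excluded)
  pos 5: 'a' -> no (excluded)
  pos 6: 'd' -> no (excluded)
  pos 7: 'd' -> no (excluded)
Total matches: 3

3


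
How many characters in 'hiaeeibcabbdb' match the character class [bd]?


Character class [bd] matches any of: {b, d}
Scanning string 'hiaeeibcabbdb' character by character:
  pos 0: 'h' -> no
  pos 1: 'i' -> no
  pos 2: 'a' -> no
  pos 3: 'e' -> no
  pos 4: 'e' -> no
  pos 5: 'i' -> no
  pos 6: 'b' -> MATCH
  pos 7: 'c' -> no
  pos 8: 'a' -> no
  pos 9: 'b' -> MATCH
  pos 10: 'b' -> MATCH
  pos 11: 'd' -> MATCH
  pos 12: 'b' -> MATCH
Total matches: 5

5


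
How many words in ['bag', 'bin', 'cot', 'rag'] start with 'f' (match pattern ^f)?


Pattern ^f anchors to start of word. Check which words begin with 'f':
  'bag' -> no
  'bin' -> no
  'cot' -> no
  'rag' -> no
Matching words: []
Count: 0

0


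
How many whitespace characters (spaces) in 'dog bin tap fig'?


\s matches whitespace characters (spaces, tabs, etc.).
Text: 'dog bin tap fig'
This text has 4 words separated by spaces.
Number of spaces = number of words - 1 = 4 - 1 = 3

3


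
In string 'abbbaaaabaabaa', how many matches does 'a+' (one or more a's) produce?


Pattern 'a+' matches one or more consecutive a's.
String: 'abbbaaaabaabaa'
Scanning for runs of a:
  Match 1: 'a' (length 1)
  Match 2: 'aaaa' (length 4)
  Match 3: 'aa' (length 2)
  Match 4: 'aa' (length 2)
Total matches: 4

4


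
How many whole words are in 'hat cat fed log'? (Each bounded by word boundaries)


Word boundaries (\b) mark the start/end of each word.
Text: 'hat cat fed log'
Splitting by whitespace:
  Word 1: 'hat'
  Word 2: 'cat'
  Word 3: 'fed'
  Word 4: 'log'
Total whole words: 4

4


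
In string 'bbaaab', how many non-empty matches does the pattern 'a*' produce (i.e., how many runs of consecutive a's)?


Pattern 'a*' matches zero or more a's. We want non-empty runs of consecutive a's.
String: 'bbaaab'
Walking through the string to find runs of a's:
  Run 1: positions 2-4 -> 'aaa'
Non-empty runs found: ['aaa']
Count: 1

1


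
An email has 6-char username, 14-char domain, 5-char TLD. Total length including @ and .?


An email address has format: username@domain.tld
Username length: 6
'@' character: 1
Domain length: 14
'.' character: 1
TLD length: 5
Total = 6 + 1 + 14 + 1 + 5 = 27

27


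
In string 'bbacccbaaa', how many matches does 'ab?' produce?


Pattern 'ab?' matches 'a' optionally followed by 'b'.
String: 'bbacccbaaa'
Scanning left to right for 'a' then checking next char:
  Match 1: 'a' (a not followed by b)
  Match 2: 'a' (a not followed by b)
  Match 3: 'a' (a not followed by b)
  Match 4: 'a' (a not followed by b)
Total matches: 4

4


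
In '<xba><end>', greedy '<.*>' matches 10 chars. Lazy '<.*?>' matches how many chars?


Greedy '<.*>' tries to match as MUCH as possible.
Lazy '<.*?>' tries to match as LITTLE as possible.

String: '<xba><end>'
Greedy '<.*>' starts at first '<' and extends to the LAST '>': '<xba><end>' (10 chars)
Lazy '<.*?>' starts at first '<' and stops at the FIRST '>': '<xba>' (5 chars)

5


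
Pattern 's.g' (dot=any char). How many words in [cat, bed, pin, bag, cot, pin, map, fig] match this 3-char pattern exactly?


Pattern 's.g' means: starts with 's', any single char, ends with 'g'.
Checking each word (must be exactly 3 chars):
  'cat' (len=3): no
  'bed' (len=3): no
  'pin' (len=3): no
  'bag' (len=3): no
  'cot' (len=3): no
  'pin' (len=3): no
  'map' (len=3): no
  'fig' (len=3): no
Matching words: []
Total: 0

0


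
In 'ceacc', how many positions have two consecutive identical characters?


Looking for consecutive identical characters in 'ceacc':
  pos 0-1: 'c' vs 'e' -> different
  pos 1-2: 'e' vs 'a' -> different
  pos 2-3: 'a' vs 'c' -> different
  pos 3-4: 'c' vs 'c' -> MATCH ('cc')
Consecutive identical pairs: ['cc']
Count: 1

1


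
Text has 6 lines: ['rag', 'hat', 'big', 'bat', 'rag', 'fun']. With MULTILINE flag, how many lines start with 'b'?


With MULTILINE flag, ^ matches the start of each line.
Lines: ['rag', 'hat', 'big', 'bat', 'rag', 'fun']
Checking which lines start with 'b':
  Line 1: 'rag' -> no
  Line 2: 'hat' -> no
  Line 3: 'big' -> MATCH
  Line 4: 'bat' -> MATCH
  Line 5: 'rag' -> no
  Line 6: 'fun' -> no
Matching lines: ['big', 'bat']
Count: 2

2


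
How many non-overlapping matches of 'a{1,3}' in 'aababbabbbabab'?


Pattern 'a{1,3}' matches between 1 and 3 consecutive a's (greedy).
String: 'aababbabbbabab'
Finding runs of a's and applying greedy matching:
  Run at pos 0: 'aa' (length 2)
  Run at pos 3: 'a' (length 1)
  Run at pos 6: 'a' (length 1)
  Run at pos 10: 'a' (length 1)
  Run at pos 12: 'a' (length 1)
Matches: ['aa', 'a', 'a', 'a', 'a']
Count: 5

5


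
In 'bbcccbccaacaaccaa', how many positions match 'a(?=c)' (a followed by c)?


Lookahead 'a(?=c)' matches 'a' only when followed by 'c'.
String: 'bbcccbccaacaaccaa'
Checking each position where char is 'a':
  pos 8: 'a' -> no (next='a')
  pos 9: 'a' -> MATCH (next='c')
  pos 11: 'a' -> no (next='a')
  pos 12: 'a' -> MATCH (next='c')
  pos 15: 'a' -> no (next='a')
Matching positions: [9, 12]
Count: 2

2


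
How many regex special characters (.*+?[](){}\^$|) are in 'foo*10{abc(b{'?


Regex special characters are: . * + ? [ ] ( ) { } \ ^ $ |
Scanning 'foo*10{abc(b{':
  pos 3: '*' -> SPECIAL
  pos 6: '{' -> SPECIAL
  pos 10: '(' -> SPECIAL
  pos 12: '{' -> SPECIAL
Special chars found: ['*', '{', '(', '{']
Total: 4

4


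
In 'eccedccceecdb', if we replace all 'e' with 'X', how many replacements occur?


re.sub('e', 'X', text) replaces every occurrence of 'e' with 'X'.
Text: 'eccedccceecdb'
Scanning for 'e':
  pos 0: 'e' -> replacement #1
  pos 3: 'e' -> replacement #2
  pos 8: 'e' -> replacement #3
  pos 9: 'e' -> replacement #4
Total replacements: 4

4


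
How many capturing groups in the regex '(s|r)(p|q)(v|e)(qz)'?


To count capturing groups, count each '(' that starts a group.
Pattern: '(s|r)(p|q)(v|e)(qz)'
Walking through the pattern:
  Position 0: '(' -> group #1
  Position 5: '(' -> group #2
  Position 10: '(' -> group #3
  Position 15: '(' -> group #4
Total capturing groups: 4

4


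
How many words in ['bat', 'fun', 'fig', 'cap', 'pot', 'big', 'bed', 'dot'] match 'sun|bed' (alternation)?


Alternation 'sun|bed' matches either 'sun' or 'bed'.
Checking each word:
  'bat' -> no
  'fun' -> no
  'fig' -> no
  'cap' -> no
  'pot' -> no
  'big' -> no
  'bed' -> MATCH
  'dot' -> no
Matches: ['bed']
Count: 1

1


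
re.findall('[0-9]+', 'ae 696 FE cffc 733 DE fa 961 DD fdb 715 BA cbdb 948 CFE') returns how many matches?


Pattern '[0-9]+' finds one or more digits.
Text: 'ae 696 FE cffc 733 DE fa 961 DD fdb 715 BA cbdb 948 CFE'
Scanning for matches:
  Match 1: '696'
  Match 2: '733'
  Match 3: '961'
  Match 4: '715'
  Match 5: '948'
Total matches: 5

5


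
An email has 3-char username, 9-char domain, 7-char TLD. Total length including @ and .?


An email address has format: username@domain.tld
Username length: 3
'@' character: 1
Domain length: 9
'.' character: 1
TLD length: 7
Total = 3 + 1 + 9 + 1 + 7 = 21

21


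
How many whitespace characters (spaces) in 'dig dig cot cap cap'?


\s matches whitespace characters (spaces, tabs, etc.).
Text: 'dig dig cot cap cap'
This text has 5 words separated by spaces.
Number of spaces = number of words - 1 = 5 - 1 = 4

4


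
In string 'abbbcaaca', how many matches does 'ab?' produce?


Pattern 'ab?' matches 'a' optionally followed by 'b'.
String: 'abbbcaaca'
Scanning left to right for 'a' then checking next char:
  Match 1: 'ab' (a followed by b)
  Match 2: 'a' (a not followed by b)
  Match 3: 'a' (a not followed by b)
  Match 4: 'a' (a not followed by b)
Total matches: 4

4


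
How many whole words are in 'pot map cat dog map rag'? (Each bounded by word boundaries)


Word boundaries (\b) mark the start/end of each word.
Text: 'pot map cat dog map rag'
Splitting by whitespace:
  Word 1: 'pot'
  Word 2: 'map'
  Word 3: 'cat'
  Word 4: 'dog'
  Word 5: 'map'
  Word 6: 'rag'
Total whole words: 6

6


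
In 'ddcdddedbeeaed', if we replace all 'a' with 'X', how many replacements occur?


re.sub('a', 'X', text) replaces every occurrence of 'a' with 'X'.
Text: 'ddcdddedbeeaed'
Scanning for 'a':
  pos 11: 'a' -> replacement #1
Total replacements: 1

1


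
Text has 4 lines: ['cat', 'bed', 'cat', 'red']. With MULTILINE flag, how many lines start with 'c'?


With MULTILINE flag, ^ matches the start of each line.
Lines: ['cat', 'bed', 'cat', 'red']
Checking which lines start with 'c':
  Line 1: 'cat' -> MATCH
  Line 2: 'bed' -> no
  Line 3: 'cat' -> MATCH
  Line 4: 'red' -> no
Matching lines: ['cat', 'cat']
Count: 2

2


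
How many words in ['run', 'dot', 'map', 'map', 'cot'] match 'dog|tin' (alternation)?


Alternation 'dog|tin' matches either 'dog' or 'tin'.
Checking each word:
  'run' -> no
  'dot' -> no
  'map' -> no
  'map' -> no
  'cot' -> no
Matches: []
Count: 0

0


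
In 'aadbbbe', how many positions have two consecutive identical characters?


Looking for consecutive identical characters in 'aadbbbe':
  pos 0-1: 'a' vs 'a' -> MATCH ('aa')
  pos 1-2: 'a' vs 'd' -> different
  pos 2-3: 'd' vs 'b' -> different
  pos 3-4: 'b' vs 'b' -> MATCH ('bb')
  pos 4-5: 'b' vs 'b' -> MATCH ('bb')
  pos 5-6: 'b' vs 'e' -> different
Consecutive identical pairs: ['aa', 'bb', 'bb']
Count: 3

3


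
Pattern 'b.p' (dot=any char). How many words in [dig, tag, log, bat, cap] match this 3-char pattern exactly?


Pattern 'b.p' means: starts with 'b', any single char, ends with 'p'.
Checking each word (must be exactly 3 chars):
  'dig' (len=3): no
  'tag' (len=3): no
  'log' (len=3): no
  'bat' (len=3): no
  'cap' (len=3): no
Matching words: []
Total: 0

0


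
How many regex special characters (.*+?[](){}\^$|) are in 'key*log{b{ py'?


Regex special characters are: . * + ? [ ] ( ) { } \ ^ $ |
Scanning 'key*log{b{ py':
  pos 3: '*' -> SPECIAL
  pos 7: '{' -> SPECIAL
  pos 9: '{' -> SPECIAL
Special chars found: ['*', '{', '{']
Total: 3

3


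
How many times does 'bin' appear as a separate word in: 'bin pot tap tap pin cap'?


Scanning each word for exact match 'bin':
  Word 1: 'bin' -> MATCH
  Word 2: 'pot' -> no
  Word 3: 'tap' -> no
  Word 4: 'tap' -> no
  Word 5: 'pin' -> no
  Word 6: 'cap' -> no
Total matches: 1

1


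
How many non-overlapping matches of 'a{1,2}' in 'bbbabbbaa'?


Pattern 'a{1,2}' matches between 1 and 2 consecutive a's (greedy).
String: 'bbbabbbaa'
Finding runs of a's and applying greedy matching:
  Run at pos 3: 'a' (length 1)
  Run at pos 7: 'aa' (length 2)
Matches: ['a', 'aa']
Count: 2

2


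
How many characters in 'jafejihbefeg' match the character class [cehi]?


Character class [cehi] matches any of: {c, e, h, i}
Scanning string 'jafejihbefeg' character by character:
  pos 0: 'j' -> no
  pos 1: 'a' -> no
  pos 2: 'f' -> no
  pos 3: 'e' -> MATCH
  pos 4: 'j' -> no
  pos 5: 'i' -> MATCH
  pos 6: 'h' -> MATCH
  pos 7: 'b' -> no
  pos 8: 'e' -> MATCH
  pos 9: 'f' -> no
  pos 10: 'e' -> MATCH
  pos 11: 'g' -> no
Total matches: 5

5


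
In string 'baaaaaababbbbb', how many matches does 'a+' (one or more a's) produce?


Pattern 'a+' matches one or more consecutive a's.
String: 'baaaaaababbbbb'
Scanning for runs of a:
  Match 1: 'aaaaaa' (length 6)
  Match 2: 'a' (length 1)
Total matches: 2

2


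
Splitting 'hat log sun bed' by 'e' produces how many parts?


Splitting by 'e' breaks the string at each occurrence of the separator.
Text: 'hat log sun bed'
Parts after split:
  Part 1: 'hat log sun b'
  Part 2: 'd'
Total parts: 2

2


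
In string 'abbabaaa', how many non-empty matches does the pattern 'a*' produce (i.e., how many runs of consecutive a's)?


Pattern 'a*' matches zero or more a's. We want non-empty runs of consecutive a's.
String: 'abbabaaa'
Walking through the string to find runs of a's:
  Run 1: positions 0-0 -> 'a'
  Run 2: positions 3-3 -> 'a'
  Run 3: positions 5-7 -> 'aaa'
Non-empty runs found: ['a', 'a', 'aaa']
Count: 3

3


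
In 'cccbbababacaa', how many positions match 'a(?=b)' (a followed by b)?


Lookahead 'a(?=b)' matches 'a' only when followed by 'b'.
String: 'cccbbababacaa'
Checking each position where char is 'a':
  pos 5: 'a' -> MATCH (next='b')
  pos 7: 'a' -> MATCH (next='b')
  pos 9: 'a' -> no (next='c')
  pos 11: 'a' -> no (next='a')
Matching positions: [5, 7]
Count: 2

2


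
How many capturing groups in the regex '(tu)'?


To count capturing groups, count each '(' that starts a group.
Pattern: '(tu)'
Walking through the pattern:
  Position 0: '(' -> group #1
Total capturing groups: 1

1


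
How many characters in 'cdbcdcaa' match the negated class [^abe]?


Negated class [^abe] matches any char NOT in {a, b, e}
Scanning 'cdbcdcaa':
  pos 0: 'c' -> MATCH
  pos 1: 'd' -> MATCH
  pos 2: 'b' -> no (excluded)
  pos 3: 'c' -> MATCH
  pos 4: 'd' -> MATCH
  pos 5: 'c' -> MATCH
  pos 6: 'a' -> no (excluded)
  pos 7: 'a' -> no (excluded)
Total matches: 5

5


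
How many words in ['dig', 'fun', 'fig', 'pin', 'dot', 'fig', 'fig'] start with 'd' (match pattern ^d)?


Pattern ^d anchors to start of word. Check which words begin with 'd':
  'dig' -> MATCH (starts with 'd')
  'fun' -> no
  'fig' -> no
  'pin' -> no
  'dot' -> MATCH (starts with 'd')
  'fig' -> no
  'fig' -> no
Matching words: ['dig', 'dot']
Count: 2

2


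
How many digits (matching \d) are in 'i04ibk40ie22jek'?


\d matches any digit 0-9.
Scanning 'i04ibk40ie22jek':
  pos 1: '0' -> DIGIT
  pos 2: '4' -> DIGIT
  pos 6: '4' -> DIGIT
  pos 7: '0' -> DIGIT
  pos 10: '2' -> DIGIT
  pos 11: '2' -> DIGIT
Digits found: ['0', '4', '4', '0', '2', '2']
Total: 6

6


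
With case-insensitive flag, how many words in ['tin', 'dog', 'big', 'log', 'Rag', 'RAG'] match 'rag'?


Case-insensitive matching: compare each word's lowercase form to 'rag'.
  'tin' -> lower='tin' -> no
  'dog' -> lower='dog' -> no
  'big' -> lower='big' -> no
  'log' -> lower='log' -> no
  'Rag' -> lower='rag' -> MATCH
  'RAG' -> lower='rag' -> MATCH
Matches: ['Rag', 'RAG']
Count: 2

2


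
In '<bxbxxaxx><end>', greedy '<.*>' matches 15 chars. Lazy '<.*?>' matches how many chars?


Greedy '<.*>' tries to match as MUCH as possible.
Lazy '<.*?>' tries to match as LITTLE as possible.

String: '<bxbxxaxx><end>'
Greedy '<.*>' starts at first '<' and extends to the LAST '>': '<bxbxxaxx><end>' (15 chars)
Lazy '<.*?>' starts at first '<' and stops at the FIRST '>': '<bxbxxaxx>' (10 chars)

10


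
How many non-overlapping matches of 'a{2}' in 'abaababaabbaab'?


Pattern 'a{2}' matches exactly 2 consecutive a's (greedy, non-overlapping).
String: 'abaababaabbaab'
Scanning for runs of a's:
  Run at pos 0: 'a' (length 1) -> 0 match(es)
  Run at pos 2: 'aa' (length 2) -> 1 match(es)
  Run at pos 5: 'a' (length 1) -> 0 match(es)
  Run at pos 7: 'aa' (length 2) -> 1 match(es)
  Run at pos 11: 'aa' (length 2) -> 1 match(es)
Matches found: ['aa', 'aa', 'aa']
Total: 3

3


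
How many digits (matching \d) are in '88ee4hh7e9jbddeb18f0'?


\d matches any digit 0-9.
Scanning '88ee4hh7e9jbddeb18f0':
  pos 0: '8' -> DIGIT
  pos 1: '8' -> DIGIT
  pos 4: '4' -> DIGIT
  pos 7: '7' -> DIGIT
  pos 9: '9' -> DIGIT
  pos 16: '1' -> DIGIT
  pos 17: '8' -> DIGIT
  pos 19: '0' -> DIGIT
Digits found: ['8', '8', '4', '7', '9', '1', '8', '0']
Total: 8

8


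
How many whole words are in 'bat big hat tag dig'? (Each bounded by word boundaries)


Word boundaries (\b) mark the start/end of each word.
Text: 'bat big hat tag dig'
Splitting by whitespace:
  Word 1: 'bat'
  Word 2: 'big'
  Word 3: 'hat'
  Word 4: 'tag'
  Word 5: 'dig'
Total whole words: 5

5
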